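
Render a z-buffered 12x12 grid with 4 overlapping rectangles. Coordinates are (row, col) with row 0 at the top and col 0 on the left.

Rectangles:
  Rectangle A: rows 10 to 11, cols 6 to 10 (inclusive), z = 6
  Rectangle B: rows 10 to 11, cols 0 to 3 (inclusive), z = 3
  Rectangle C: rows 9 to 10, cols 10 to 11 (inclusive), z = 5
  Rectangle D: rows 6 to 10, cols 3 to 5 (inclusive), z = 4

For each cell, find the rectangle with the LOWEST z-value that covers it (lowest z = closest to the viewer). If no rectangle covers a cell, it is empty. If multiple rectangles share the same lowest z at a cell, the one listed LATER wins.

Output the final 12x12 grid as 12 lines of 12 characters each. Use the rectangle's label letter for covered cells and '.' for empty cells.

............
............
............
............
............
............
...DDD......
...DDD......
...DDD......
...DDD....CC
BBBBDDAAAACC
BBBB..AAAAA.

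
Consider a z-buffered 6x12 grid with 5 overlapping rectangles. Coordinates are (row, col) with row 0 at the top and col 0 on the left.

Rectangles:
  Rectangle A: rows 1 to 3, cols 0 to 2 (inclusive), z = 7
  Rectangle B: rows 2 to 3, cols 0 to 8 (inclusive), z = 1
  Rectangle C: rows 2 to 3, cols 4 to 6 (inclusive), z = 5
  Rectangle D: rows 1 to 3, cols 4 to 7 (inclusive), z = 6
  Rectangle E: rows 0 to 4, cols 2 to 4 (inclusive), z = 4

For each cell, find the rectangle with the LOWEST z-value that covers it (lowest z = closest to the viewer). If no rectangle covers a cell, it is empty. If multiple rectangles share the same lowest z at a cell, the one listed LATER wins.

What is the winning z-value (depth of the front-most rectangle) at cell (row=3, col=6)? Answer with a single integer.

Check cell (3,6):
  A: rows 1-3 cols 0-2 -> outside (col miss)
  B: rows 2-3 cols 0-8 z=1 -> covers; best now B (z=1)
  C: rows 2-3 cols 4-6 z=5 -> covers; best now B (z=1)
  D: rows 1-3 cols 4-7 z=6 -> covers; best now B (z=1)
  E: rows 0-4 cols 2-4 -> outside (col miss)
Winner: B at z=1

Answer: 1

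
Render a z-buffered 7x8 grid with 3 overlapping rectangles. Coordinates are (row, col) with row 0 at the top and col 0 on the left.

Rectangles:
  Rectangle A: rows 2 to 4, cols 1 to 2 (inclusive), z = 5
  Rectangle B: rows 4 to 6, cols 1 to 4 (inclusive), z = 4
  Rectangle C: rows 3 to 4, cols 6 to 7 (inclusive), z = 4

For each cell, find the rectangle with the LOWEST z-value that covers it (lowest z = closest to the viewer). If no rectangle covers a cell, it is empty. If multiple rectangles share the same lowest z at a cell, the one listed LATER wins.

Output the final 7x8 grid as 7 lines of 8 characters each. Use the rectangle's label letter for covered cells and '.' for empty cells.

........
........
.AA.....
.AA...CC
.BBBB.CC
.BBBB...
.BBBB...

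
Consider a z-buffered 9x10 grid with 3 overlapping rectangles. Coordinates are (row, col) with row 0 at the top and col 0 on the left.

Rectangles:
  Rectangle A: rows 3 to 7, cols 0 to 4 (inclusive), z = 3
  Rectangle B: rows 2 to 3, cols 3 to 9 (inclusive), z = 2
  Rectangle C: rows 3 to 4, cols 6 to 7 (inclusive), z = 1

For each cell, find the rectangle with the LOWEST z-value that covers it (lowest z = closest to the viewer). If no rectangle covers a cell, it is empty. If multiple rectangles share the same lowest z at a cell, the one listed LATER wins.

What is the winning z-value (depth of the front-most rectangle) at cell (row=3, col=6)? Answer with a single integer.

Answer: 1

Derivation:
Check cell (3,6):
  A: rows 3-7 cols 0-4 -> outside (col miss)
  B: rows 2-3 cols 3-9 z=2 -> covers; best now B (z=2)
  C: rows 3-4 cols 6-7 z=1 -> covers; best now C (z=1)
Winner: C at z=1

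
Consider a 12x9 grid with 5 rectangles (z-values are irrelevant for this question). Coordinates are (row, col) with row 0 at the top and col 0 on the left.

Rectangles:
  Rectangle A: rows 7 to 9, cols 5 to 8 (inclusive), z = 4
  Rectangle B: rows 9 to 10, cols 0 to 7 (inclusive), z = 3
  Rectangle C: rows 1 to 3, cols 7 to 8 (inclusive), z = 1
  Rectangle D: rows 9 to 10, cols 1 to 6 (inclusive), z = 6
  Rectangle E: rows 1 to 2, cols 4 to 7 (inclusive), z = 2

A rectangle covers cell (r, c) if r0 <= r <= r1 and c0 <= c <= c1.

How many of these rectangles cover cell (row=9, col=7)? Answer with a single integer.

Answer: 2

Derivation:
Check cell (9,7):
  A: rows 7-9 cols 5-8 -> covers
  B: rows 9-10 cols 0-7 -> covers
  C: rows 1-3 cols 7-8 -> outside (row miss)
  D: rows 9-10 cols 1-6 -> outside (col miss)
  E: rows 1-2 cols 4-7 -> outside (row miss)
Count covering = 2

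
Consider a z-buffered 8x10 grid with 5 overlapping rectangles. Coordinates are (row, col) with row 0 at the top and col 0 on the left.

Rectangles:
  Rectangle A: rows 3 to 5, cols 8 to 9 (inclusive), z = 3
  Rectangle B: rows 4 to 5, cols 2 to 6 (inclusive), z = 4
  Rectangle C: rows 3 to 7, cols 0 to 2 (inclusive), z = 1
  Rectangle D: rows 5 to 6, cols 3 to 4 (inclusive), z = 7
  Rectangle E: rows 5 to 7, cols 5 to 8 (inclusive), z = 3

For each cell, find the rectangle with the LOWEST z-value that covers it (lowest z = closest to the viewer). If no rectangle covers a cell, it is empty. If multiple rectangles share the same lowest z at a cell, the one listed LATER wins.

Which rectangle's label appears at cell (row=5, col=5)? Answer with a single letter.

Answer: E

Derivation:
Check cell (5,5):
  A: rows 3-5 cols 8-9 -> outside (col miss)
  B: rows 4-5 cols 2-6 z=4 -> covers; best now B (z=4)
  C: rows 3-7 cols 0-2 -> outside (col miss)
  D: rows 5-6 cols 3-4 -> outside (col miss)
  E: rows 5-7 cols 5-8 z=3 -> covers; best now E (z=3)
Winner: E at z=3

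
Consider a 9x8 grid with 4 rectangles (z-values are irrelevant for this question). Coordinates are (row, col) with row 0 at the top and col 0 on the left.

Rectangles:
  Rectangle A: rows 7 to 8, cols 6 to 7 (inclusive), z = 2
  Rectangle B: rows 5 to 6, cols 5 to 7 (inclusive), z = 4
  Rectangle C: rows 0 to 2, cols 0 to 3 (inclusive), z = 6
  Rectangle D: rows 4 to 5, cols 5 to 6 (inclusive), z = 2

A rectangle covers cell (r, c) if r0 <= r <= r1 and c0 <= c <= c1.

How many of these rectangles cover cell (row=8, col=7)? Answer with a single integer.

Answer: 1

Derivation:
Check cell (8,7):
  A: rows 7-8 cols 6-7 -> covers
  B: rows 5-6 cols 5-7 -> outside (row miss)
  C: rows 0-2 cols 0-3 -> outside (row miss)
  D: rows 4-5 cols 5-6 -> outside (row miss)
Count covering = 1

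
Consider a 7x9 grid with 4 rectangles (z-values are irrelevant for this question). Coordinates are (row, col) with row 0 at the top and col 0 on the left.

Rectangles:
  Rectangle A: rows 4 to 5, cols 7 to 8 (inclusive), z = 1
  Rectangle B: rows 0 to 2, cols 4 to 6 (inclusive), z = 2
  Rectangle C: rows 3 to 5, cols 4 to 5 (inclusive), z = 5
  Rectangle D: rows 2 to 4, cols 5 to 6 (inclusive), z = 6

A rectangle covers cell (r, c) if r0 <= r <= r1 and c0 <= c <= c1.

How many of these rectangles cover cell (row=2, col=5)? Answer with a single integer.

Answer: 2

Derivation:
Check cell (2,5):
  A: rows 4-5 cols 7-8 -> outside (row miss)
  B: rows 0-2 cols 4-6 -> covers
  C: rows 3-5 cols 4-5 -> outside (row miss)
  D: rows 2-4 cols 5-6 -> covers
Count covering = 2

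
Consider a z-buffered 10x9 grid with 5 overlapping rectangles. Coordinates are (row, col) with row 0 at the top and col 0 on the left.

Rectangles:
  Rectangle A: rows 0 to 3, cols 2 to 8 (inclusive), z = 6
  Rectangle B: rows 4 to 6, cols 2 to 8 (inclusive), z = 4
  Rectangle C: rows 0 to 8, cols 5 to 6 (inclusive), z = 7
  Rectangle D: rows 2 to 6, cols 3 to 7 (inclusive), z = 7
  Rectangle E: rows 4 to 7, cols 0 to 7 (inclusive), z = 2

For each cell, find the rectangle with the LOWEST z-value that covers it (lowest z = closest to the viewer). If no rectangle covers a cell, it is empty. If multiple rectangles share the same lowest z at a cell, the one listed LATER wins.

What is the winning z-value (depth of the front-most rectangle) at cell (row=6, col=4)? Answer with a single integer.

Check cell (6,4):
  A: rows 0-3 cols 2-8 -> outside (row miss)
  B: rows 4-6 cols 2-8 z=4 -> covers; best now B (z=4)
  C: rows 0-8 cols 5-6 -> outside (col miss)
  D: rows 2-6 cols 3-7 z=7 -> covers; best now B (z=4)
  E: rows 4-7 cols 0-7 z=2 -> covers; best now E (z=2)
Winner: E at z=2

Answer: 2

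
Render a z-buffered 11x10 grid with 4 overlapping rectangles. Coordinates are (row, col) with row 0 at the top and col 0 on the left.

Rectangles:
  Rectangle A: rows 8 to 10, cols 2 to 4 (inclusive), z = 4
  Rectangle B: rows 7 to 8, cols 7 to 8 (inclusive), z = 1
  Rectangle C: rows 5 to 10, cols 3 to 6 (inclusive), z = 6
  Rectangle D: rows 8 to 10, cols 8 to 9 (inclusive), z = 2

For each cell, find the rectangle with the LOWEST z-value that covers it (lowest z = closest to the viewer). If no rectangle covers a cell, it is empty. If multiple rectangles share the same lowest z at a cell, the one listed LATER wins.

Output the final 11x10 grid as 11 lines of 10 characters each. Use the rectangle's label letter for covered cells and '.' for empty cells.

..........
..........
..........
..........
..........
...CCCC...
...CCCC...
...CCCCBB.
..AAACCBBD
..AAACC.DD
..AAACC.DD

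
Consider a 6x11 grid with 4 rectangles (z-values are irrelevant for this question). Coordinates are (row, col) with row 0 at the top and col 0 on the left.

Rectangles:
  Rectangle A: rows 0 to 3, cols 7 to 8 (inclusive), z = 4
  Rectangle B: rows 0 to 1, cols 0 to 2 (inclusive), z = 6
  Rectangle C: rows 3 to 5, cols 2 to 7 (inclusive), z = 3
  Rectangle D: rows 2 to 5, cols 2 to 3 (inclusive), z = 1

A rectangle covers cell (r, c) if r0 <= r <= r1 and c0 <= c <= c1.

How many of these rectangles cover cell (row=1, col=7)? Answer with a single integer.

Answer: 1

Derivation:
Check cell (1,7):
  A: rows 0-3 cols 7-8 -> covers
  B: rows 0-1 cols 0-2 -> outside (col miss)
  C: rows 3-5 cols 2-7 -> outside (row miss)
  D: rows 2-5 cols 2-3 -> outside (row miss)
Count covering = 1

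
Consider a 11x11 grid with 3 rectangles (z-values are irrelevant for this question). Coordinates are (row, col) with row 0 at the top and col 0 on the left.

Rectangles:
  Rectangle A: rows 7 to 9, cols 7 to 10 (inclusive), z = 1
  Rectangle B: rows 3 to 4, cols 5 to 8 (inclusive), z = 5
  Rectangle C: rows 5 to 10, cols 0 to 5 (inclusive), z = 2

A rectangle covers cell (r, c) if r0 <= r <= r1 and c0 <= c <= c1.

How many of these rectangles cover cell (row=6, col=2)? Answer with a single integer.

Answer: 1

Derivation:
Check cell (6,2):
  A: rows 7-9 cols 7-10 -> outside (row miss)
  B: rows 3-4 cols 5-8 -> outside (row miss)
  C: rows 5-10 cols 0-5 -> covers
Count covering = 1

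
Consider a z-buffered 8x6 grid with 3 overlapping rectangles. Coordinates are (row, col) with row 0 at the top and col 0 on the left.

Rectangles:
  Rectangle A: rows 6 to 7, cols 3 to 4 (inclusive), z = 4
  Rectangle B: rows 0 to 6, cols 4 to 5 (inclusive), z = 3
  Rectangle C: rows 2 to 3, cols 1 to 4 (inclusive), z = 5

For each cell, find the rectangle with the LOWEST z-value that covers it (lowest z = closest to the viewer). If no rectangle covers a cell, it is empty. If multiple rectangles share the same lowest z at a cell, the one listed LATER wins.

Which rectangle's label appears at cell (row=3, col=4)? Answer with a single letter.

Check cell (3,4):
  A: rows 6-7 cols 3-4 -> outside (row miss)
  B: rows 0-6 cols 4-5 z=3 -> covers; best now B (z=3)
  C: rows 2-3 cols 1-4 z=5 -> covers; best now B (z=3)
Winner: B at z=3

Answer: B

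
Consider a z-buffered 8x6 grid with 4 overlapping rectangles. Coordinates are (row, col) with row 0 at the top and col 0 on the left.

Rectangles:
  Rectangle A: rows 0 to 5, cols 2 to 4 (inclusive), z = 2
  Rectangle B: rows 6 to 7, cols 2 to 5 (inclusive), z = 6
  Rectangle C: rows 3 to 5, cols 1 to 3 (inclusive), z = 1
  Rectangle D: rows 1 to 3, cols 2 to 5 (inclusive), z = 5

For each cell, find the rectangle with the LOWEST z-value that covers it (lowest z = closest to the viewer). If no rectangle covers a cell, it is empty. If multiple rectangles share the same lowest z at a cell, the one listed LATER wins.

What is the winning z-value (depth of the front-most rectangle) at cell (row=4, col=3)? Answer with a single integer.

Answer: 1

Derivation:
Check cell (4,3):
  A: rows 0-5 cols 2-4 z=2 -> covers; best now A (z=2)
  B: rows 6-7 cols 2-5 -> outside (row miss)
  C: rows 3-5 cols 1-3 z=1 -> covers; best now C (z=1)
  D: rows 1-3 cols 2-5 -> outside (row miss)
Winner: C at z=1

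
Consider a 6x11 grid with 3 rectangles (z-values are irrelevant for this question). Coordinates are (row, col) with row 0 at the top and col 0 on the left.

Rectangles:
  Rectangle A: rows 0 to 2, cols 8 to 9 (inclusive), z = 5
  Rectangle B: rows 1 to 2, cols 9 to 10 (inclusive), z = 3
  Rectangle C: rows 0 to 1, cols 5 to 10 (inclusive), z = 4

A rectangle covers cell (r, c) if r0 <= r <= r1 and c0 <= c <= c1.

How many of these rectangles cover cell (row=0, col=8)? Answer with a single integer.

Answer: 2

Derivation:
Check cell (0,8):
  A: rows 0-2 cols 8-9 -> covers
  B: rows 1-2 cols 9-10 -> outside (row miss)
  C: rows 0-1 cols 5-10 -> covers
Count covering = 2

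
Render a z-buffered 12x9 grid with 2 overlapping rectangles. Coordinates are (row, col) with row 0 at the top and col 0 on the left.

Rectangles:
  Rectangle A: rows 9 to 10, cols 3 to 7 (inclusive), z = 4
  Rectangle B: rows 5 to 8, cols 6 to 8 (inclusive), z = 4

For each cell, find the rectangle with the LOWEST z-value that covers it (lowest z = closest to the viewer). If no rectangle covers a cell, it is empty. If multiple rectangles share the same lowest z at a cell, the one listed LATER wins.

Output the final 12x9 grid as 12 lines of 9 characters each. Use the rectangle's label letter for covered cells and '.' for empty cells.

.........
.........
.........
.........
.........
......BBB
......BBB
......BBB
......BBB
...AAAAA.
...AAAAA.
.........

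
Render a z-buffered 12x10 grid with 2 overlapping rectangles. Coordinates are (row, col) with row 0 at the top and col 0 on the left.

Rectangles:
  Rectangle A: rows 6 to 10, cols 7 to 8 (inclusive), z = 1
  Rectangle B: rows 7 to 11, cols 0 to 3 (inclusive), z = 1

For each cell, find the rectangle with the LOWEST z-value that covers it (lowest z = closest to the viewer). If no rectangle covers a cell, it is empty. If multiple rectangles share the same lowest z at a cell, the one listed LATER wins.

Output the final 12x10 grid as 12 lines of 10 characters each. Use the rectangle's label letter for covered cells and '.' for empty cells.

..........
..........
..........
..........
..........
..........
.......AA.
BBBB...AA.
BBBB...AA.
BBBB...AA.
BBBB...AA.
BBBB......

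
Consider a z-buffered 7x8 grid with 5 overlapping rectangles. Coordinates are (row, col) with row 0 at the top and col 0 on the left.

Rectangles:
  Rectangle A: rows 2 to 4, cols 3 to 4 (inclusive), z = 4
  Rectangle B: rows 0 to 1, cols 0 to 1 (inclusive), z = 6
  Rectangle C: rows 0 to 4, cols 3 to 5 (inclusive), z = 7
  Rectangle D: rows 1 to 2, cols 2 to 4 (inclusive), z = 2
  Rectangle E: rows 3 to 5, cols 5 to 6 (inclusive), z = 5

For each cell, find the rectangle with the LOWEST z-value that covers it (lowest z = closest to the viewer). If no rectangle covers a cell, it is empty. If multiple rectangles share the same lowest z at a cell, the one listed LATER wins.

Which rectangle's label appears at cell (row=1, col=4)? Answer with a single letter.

Answer: D

Derivation:
Check cell (1,4):
  A: rows 2-4 cols 3-4 -> outside (row miss)
  B: rows 0-1 cols 0-1 -> outside (col miss)
  C: rows 0-4 cols 3-5 z=7 -> covers; best now C (z=7)
  D: rows 1-2 cols 2-4 z=2 -> covers; best now D (z=2)
  E: rows 3-5 cols 5-6 -> outside (row miss)
Winner: D at z=2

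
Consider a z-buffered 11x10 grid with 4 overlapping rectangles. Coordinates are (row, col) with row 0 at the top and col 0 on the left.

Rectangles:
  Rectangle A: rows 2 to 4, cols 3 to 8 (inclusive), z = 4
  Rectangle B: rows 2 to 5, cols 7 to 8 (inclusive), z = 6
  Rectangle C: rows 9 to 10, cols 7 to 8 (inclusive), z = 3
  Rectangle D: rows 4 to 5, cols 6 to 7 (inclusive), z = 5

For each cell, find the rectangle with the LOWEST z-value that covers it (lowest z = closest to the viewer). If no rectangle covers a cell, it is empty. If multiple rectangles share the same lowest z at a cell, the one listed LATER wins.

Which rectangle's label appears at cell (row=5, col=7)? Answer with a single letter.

Answer: D

Derivation:
Check cell (5,7):
  A: rows 2-4 cols 3-8 -> outside (row miss)
  B: rows 2-5 cols 7-8 z=6 -> covers; best now B (z=6)
  C: rows 9-10 cols 7-8 -> outside (row miss)
  D: rows 4-5 cols 6-7 z=5 -> covers; best now D (z=5)
Winner: D at z=5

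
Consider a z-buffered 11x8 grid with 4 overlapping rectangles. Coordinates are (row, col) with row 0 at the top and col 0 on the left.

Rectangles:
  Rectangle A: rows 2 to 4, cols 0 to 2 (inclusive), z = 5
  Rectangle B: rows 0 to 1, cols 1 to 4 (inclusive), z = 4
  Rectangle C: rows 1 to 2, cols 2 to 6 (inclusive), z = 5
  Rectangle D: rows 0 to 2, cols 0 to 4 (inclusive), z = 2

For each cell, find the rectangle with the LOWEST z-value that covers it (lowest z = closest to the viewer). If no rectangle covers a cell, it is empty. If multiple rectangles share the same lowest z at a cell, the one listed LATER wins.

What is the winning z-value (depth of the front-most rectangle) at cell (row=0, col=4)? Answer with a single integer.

Check cell (0,4):
  A: rows 2-4 cols 0-2 -> outside (row miss)
  B: rows 0-1 cols 1-4 z=4 -> covers; best now B (z=4)
  C: rows 1-2 cols 2-6 -> outside (row miss)
  D: rows 0-2 cols 0-4 z=2 -> covers; best now D (z=2)
Winner: D at z=2

Answer: 2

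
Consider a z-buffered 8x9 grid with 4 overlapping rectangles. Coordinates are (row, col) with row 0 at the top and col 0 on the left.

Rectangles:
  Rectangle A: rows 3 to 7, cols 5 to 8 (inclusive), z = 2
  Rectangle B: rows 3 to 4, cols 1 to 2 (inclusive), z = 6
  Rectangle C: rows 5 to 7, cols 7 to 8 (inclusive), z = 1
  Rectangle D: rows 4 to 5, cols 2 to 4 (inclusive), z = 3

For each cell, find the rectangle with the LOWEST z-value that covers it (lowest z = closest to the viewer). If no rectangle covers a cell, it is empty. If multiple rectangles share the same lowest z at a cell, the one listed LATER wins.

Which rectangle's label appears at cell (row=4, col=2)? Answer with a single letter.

Check cell (4,2):
  A: rows 3-7 cols 5-8 -> outside (col miss)
  B: rows 3-4 cols 1-2 z=6 -> covers; best now B (z=6)
  C: rows 5-7 cols 7-8 -> outside (row miss)
  D: rows 4-5 cols 2-4 z=3 -> covers; best now D (z=3)
Winner: D at z=3

Answer: D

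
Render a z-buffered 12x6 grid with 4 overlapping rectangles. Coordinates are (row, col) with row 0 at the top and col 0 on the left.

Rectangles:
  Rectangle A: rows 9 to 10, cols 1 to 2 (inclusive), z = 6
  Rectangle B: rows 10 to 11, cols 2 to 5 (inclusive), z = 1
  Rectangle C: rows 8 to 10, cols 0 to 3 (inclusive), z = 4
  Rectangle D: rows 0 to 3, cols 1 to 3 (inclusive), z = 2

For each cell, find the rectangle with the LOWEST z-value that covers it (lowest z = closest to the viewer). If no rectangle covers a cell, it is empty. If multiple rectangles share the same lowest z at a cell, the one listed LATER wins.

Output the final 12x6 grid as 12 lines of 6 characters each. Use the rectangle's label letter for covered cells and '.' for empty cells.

.DDD..
.DDD..
.DDD..
.DDD..
......
......
......
......
CCCC..
CCCC..
CCBBBB
..BBBB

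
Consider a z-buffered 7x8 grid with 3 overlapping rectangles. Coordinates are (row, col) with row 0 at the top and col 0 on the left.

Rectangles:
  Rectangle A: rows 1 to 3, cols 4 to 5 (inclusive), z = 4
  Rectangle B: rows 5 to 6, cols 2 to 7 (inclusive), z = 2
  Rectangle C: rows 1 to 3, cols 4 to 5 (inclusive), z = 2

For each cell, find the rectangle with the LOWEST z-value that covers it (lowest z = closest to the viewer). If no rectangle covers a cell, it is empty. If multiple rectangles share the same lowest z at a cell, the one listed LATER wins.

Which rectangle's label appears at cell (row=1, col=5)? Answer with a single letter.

Check cell (1,5):
  A: rows 1-3 cols 4-5 z=4 -> covers; best now A (z=4)
  B: rows 5-6 cols 2-7 -> outside (row miss)
  C: rows 1-3 cols 4-5 z=2 -> covers; best now C (z=2)
Winner: C at z=2

Answer: C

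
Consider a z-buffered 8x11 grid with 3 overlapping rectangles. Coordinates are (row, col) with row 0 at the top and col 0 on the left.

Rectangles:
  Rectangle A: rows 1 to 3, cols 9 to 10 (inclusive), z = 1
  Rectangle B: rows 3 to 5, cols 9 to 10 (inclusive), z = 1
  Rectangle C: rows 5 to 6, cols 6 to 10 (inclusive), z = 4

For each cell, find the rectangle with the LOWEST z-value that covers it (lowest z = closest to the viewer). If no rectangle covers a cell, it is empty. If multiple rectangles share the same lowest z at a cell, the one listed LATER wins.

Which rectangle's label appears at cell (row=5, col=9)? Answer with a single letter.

Check cell (5,9):
  A: rows 1-3 cols 9-10 -> outside (row miss)
  B: rows 3-5 cols 9-10 z=1 -> covers; best now B (z=1)
  C: rows 5-6 cols 6-10 z=4 -> covers; best now B (z=1)
Winner: B at z=1

Answer: B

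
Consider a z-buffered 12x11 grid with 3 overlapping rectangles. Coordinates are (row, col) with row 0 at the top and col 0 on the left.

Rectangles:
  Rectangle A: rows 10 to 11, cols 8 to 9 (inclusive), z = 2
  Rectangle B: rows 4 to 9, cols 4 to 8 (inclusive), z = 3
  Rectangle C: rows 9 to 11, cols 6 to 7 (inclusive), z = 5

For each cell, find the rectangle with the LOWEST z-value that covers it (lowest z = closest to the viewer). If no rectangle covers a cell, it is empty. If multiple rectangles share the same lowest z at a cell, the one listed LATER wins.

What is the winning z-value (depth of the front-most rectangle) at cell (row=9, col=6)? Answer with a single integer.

Check cell (9,6):
  A: rows 10-11 cols 8-9 -> outside (row miss)
  B: rows 4-9 cols 4-8 z=3 -> covers; best now B (z=3)
  C: rows 9-11 cols 6-7 z=5 -> covers; best now B (z=3)
Winner: B at z=3

Answer: 3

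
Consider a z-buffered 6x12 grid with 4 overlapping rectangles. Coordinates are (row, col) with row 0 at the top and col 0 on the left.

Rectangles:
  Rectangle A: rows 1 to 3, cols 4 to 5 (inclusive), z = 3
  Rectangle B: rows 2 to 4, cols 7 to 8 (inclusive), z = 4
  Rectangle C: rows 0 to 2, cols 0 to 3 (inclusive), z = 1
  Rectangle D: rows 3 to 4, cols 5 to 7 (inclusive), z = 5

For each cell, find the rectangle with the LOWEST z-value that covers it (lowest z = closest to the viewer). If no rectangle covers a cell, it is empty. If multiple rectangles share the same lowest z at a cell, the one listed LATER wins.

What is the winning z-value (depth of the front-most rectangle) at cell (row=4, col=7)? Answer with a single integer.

Check cell (4,7):
  A: rows 1-3 cols 4-5 -> outside (row miss)
  B: rows 2-4 cols 7-8 z=4 -> covers; best now B (z=4)
  C: rows 0-2 cols 0-3 -> outside (row miss)
  D: rows 3-4 cols 5-7 z=5 -> covers; best now B (z=4)
Winner: B at z=4

Answer: 4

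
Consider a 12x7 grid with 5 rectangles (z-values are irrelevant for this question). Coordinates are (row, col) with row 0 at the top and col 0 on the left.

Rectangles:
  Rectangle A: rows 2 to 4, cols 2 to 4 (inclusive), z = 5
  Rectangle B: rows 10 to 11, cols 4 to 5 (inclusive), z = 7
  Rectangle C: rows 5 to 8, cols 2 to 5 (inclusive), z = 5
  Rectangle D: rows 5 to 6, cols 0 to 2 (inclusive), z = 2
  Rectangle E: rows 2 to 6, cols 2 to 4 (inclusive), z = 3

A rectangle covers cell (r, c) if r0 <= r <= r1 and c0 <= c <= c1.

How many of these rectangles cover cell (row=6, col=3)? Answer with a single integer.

Check cell (6,3):
  A: rows 2-4 cols 2-4 -> outside (row miss)
  B: rows 10-11 cols 4-5 -> outside (row miss)
  C: rows 5-8 cols 2-5 -> covers
  D: rows 5-6 cols 0-2 -> outside (col miss)
  E: rows 2-6 cols 2-4 -> covers
Count covering = 2

Answer: 2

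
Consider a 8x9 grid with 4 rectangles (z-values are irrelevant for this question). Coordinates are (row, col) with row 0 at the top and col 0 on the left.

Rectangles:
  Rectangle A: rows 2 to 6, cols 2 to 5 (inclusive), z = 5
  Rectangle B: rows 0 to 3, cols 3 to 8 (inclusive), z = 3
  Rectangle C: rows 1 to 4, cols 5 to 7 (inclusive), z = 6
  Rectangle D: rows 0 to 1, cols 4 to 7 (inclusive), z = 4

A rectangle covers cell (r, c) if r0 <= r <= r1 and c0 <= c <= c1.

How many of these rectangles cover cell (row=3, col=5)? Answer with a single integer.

Answer: 3

Derivation:
Check cell (3,5):
  A: rows 2-6 cols 2-5 -> covers
  B: rows 0-3 cols 3-8 -> covers
  C: rows 1-4 cols 5-7 -> covers
  D: rows 0-1 cols 4-7 -> outside (row miss)
Count covering = 3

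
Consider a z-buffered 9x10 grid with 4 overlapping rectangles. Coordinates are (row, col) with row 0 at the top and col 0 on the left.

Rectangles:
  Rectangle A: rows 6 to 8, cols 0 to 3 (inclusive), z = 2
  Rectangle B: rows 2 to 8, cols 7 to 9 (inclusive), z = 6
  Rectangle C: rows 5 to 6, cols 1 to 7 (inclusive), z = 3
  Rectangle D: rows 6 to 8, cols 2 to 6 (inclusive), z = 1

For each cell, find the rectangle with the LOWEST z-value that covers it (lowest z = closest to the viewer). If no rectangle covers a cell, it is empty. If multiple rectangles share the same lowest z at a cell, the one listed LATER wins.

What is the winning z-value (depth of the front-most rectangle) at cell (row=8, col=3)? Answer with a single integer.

Check cell (8,3):
  A: rows 6-8 cols 0-3 z=2 -> covers; best now A (z=2)
  B: rows 2-8 cols 7-9 -> outside (col miss)
  C: rows 5-6 cols 1-7 -> outside (row miss)
  D: rows 6-8 cols 2-6 z=1 -> covers; best now D (z=1)
Winner: D at z=1

Answer: 1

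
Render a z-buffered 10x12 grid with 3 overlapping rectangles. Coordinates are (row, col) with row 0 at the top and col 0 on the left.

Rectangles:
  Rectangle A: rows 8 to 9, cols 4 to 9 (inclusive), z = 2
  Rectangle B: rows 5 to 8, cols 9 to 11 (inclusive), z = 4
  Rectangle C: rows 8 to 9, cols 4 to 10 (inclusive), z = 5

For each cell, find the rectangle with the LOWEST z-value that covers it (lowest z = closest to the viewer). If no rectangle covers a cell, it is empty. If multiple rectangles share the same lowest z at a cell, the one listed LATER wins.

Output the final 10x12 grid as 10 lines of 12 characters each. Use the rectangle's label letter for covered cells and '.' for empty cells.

............
............
............
............
............
.........BBB
.........BBB
.........BBB
....AAAAAABB
....AAAAAAC.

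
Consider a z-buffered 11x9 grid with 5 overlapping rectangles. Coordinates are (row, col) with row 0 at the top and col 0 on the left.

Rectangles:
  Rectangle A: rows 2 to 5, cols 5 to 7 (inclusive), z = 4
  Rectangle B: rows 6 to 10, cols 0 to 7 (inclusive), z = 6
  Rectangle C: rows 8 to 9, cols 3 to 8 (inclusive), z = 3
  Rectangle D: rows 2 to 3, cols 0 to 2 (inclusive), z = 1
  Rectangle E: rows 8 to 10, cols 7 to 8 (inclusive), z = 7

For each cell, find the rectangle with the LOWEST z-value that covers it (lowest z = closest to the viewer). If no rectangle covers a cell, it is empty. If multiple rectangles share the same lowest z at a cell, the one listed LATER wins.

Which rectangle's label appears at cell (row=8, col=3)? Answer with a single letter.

Answer: C

Derivation:
Check cell (8,3):
  A: rows 2-5 cols 5-7 -> outside (row miss)
  B: rows 6-10 cols 0-7 z=6 -> covers; best now B (z=6)
  C: rows 8-9 cols 3-8 z=3 -> covers; best now C (z=3)
  D: rows 2-3 cols 0-2 -> outside (row miss)
  E: rows 8-10 cols 7-8 -> outside (col miss)
Winner: C at z=3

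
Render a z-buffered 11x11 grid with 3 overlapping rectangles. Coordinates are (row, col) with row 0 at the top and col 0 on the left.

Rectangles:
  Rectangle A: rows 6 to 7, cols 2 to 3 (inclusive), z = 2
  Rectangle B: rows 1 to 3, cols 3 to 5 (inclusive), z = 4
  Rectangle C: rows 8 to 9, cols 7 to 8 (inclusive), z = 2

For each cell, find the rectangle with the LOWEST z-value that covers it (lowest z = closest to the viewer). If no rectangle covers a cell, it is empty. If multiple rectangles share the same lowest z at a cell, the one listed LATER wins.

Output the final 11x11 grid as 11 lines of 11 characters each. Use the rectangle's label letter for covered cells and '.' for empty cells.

...........
...BBB.....
...BBB.....
...BBB.....
...........
...........
..AA.......
..AA.......
.......CC..
.......CC..
...........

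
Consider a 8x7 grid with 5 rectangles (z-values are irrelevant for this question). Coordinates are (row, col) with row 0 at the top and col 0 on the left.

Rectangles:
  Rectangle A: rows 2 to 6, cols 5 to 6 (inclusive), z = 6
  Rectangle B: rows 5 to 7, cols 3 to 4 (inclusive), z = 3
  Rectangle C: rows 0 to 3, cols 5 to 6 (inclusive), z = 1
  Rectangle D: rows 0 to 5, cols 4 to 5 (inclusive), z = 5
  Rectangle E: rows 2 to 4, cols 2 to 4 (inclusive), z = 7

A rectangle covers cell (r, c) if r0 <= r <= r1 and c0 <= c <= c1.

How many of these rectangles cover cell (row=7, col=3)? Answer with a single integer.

Answer: 1

Derivation:
Check cell (7,3):
  A: rows 2-6 cols 5-6 -> outside (row miss)
  B: rows 5-7 cols 3-4 -> covers
  C: rows 0-3 cols 5-6 -> outside (row miss)
  D: rows 0-5 cols 4-5 -> outside (row miss)
  E: rows 2-4 cols 2-4 -> outside (row miss)
Count covering = 1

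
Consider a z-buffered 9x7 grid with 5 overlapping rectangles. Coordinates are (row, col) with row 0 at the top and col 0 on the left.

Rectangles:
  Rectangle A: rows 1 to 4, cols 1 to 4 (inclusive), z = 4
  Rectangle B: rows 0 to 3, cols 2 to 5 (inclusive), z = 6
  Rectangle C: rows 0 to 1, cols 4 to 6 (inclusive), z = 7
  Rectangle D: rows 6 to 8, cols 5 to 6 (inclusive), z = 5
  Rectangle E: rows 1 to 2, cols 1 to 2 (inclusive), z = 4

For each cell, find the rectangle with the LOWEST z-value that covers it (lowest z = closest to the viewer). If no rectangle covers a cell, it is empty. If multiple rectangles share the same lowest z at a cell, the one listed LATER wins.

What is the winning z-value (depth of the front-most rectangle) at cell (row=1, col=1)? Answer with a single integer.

Check cell (1,1):
  A: rows 1-4 cols 1-4 z=4 -> covers; best now A (z=4)
  B: rows 0-3 cols 2-5 -> outside (col miss)
  C: rows 0-1 cols 4-6 -> outside (col miss)
  D: rows 6-8 cols 5-6 -> outside (row miss)
  E: rows 1-2 cols 1-2 z=4 -> covers; best now E (z=4)
Winner: E at z=4

Answer: 4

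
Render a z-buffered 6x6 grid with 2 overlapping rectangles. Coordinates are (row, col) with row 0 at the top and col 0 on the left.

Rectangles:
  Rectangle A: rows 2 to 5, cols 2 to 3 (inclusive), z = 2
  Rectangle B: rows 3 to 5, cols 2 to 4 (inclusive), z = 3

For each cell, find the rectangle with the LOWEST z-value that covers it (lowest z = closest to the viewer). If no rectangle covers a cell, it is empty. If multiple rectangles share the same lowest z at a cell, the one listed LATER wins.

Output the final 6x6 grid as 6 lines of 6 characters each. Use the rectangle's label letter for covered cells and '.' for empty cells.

......
......
..AA..
..AAB.
..AAB.
..AAB.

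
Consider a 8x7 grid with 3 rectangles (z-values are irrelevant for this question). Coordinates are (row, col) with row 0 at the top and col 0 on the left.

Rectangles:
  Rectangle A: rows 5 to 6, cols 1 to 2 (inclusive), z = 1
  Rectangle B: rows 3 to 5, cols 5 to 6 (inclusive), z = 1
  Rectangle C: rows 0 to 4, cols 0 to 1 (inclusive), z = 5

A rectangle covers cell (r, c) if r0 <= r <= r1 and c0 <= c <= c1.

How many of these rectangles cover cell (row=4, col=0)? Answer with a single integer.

Answer: 1

Derivation:
Check cell (4,0):
  A: rows 5-6 cols 1-2 -> outside (row miss)
  B: rows 3-5 cols 5-6 -> outside (col miss)
  C: rows 0-4 cols 0-1 -> covers
Count covering = 1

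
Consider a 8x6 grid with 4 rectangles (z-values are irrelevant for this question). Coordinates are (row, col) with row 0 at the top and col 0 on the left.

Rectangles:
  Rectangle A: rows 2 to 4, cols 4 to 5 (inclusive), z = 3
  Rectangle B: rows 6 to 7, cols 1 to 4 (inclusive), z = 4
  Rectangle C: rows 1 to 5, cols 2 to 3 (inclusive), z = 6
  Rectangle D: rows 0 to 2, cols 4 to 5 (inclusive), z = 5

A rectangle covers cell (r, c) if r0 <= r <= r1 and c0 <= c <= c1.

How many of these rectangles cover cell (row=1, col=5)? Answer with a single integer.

Answer: 1

Derivation:
Check cell (1,5):
  A: rows 2-4 cols 4-5 -> outside (row miss)
  B: rows 6-7 cols 1-4 -> outside (row miss)
  C: rows 1-5 cols 2-3 -> outside (col miss)
  D: rows 0-2 cols 4-5 -> covers
Count covering = 1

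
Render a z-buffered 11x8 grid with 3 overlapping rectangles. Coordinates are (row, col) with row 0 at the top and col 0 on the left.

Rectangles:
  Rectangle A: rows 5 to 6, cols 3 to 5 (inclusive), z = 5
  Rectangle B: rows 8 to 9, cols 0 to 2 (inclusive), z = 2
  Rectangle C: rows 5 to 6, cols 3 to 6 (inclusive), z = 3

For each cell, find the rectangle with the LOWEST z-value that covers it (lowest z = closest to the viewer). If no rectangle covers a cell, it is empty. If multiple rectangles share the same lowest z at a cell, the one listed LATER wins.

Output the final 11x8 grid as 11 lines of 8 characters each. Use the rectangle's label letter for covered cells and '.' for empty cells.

........
........
........
........
........
...CCCC.
...CCCC.
........
BBB.....
BBB.....
........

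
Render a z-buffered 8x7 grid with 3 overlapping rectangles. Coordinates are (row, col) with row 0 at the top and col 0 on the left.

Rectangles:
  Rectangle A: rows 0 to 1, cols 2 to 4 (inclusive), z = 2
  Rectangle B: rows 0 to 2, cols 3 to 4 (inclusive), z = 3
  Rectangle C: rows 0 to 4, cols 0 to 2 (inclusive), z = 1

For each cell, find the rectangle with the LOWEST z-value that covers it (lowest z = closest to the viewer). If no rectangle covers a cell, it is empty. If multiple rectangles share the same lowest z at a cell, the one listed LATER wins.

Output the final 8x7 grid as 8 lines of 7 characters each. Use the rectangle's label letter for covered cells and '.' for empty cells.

CCCAA..
CCCAA..
CCCBB..
CCC....
CCC....
.......
.......
.......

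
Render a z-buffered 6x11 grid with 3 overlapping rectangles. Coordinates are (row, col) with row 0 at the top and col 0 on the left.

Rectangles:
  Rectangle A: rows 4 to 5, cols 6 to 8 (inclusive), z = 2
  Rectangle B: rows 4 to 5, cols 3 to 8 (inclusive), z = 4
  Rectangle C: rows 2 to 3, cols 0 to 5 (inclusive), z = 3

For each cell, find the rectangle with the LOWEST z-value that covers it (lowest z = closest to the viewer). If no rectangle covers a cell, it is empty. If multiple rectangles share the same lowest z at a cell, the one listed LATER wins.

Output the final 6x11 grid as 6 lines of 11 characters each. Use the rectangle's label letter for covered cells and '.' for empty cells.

...........
...........
CCCCCC.....
CCCCCC.....
...BBBAAA..
...BBBAAA..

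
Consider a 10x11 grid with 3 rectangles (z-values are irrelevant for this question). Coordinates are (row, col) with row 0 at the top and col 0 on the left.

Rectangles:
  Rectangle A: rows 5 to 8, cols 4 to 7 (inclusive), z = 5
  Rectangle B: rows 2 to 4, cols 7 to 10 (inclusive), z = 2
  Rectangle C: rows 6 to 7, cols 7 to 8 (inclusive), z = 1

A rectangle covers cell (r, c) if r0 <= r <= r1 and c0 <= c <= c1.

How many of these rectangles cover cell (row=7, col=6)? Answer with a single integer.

Check cell (7,6):
  A: rows 5-8 cols 4-7 -> covers
  B: rows 2-4 cols 7-10 -> outside (row miss)
  C: rows 6-7 cols 7-8 -> outside (col miss)
Count covering = 1

Answer: 1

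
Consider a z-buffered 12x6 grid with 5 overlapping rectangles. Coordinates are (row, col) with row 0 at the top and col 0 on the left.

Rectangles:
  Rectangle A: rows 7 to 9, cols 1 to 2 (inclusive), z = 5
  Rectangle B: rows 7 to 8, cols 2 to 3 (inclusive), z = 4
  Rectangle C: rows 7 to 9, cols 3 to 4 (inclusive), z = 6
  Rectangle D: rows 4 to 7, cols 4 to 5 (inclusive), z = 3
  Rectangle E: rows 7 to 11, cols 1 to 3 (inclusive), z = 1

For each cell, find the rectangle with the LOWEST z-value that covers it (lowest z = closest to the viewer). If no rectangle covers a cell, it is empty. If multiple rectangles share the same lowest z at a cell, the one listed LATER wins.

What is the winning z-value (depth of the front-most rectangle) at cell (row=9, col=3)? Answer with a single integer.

Answer: 1

Derivation:
Check cell (9,3):
  A: rows 7-9 cols 1-2 -> outside (col miss)
  B: rows 7-8 cols 2-3 -> outside (row miss)
  C: rows 7-9 cols 3-4 z=6 -> covers; best now C (z=6)
  D: rows 4-7 cols 4-5 -> outside (row miss)
  E: rows 7-11 cols 1-3 z=1 -> covers; best now E (z=1)
Winner: E at z=1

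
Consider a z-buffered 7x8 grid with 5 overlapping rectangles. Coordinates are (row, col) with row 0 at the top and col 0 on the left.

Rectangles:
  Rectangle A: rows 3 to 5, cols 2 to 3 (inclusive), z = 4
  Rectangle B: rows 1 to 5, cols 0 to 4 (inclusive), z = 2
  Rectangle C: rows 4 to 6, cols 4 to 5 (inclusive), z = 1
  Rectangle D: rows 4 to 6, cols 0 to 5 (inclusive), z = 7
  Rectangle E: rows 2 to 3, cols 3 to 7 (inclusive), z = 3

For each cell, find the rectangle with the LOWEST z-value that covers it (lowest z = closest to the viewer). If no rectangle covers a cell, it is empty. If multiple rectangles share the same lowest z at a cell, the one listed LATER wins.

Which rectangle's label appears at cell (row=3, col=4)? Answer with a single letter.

Check cell (3,4):
  A: rows 3-5 cols 2-3 -> outside (col miss)
  B: rows 1-5 cols 0-4 z=2 -> covers; best now B (z=2)
  C: rows 4-6 cols 4-5 -> outside (row miss)
  D: rows 4-6 cols 0-5 -> outside (row miss)
  E: rows 2-3 cols 3-7 z=3 -> covers; best now B (z=2)
Winner: B at z=2

Answer: B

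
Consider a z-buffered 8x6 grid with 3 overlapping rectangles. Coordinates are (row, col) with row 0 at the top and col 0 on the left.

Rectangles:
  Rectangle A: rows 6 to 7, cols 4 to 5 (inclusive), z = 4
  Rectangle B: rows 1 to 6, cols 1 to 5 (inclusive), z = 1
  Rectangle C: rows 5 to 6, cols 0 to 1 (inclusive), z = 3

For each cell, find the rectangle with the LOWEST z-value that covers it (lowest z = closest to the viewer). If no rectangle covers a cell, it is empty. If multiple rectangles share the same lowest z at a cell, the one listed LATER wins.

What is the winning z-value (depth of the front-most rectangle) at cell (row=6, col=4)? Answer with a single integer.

Check cell (6,4):
  A: rows 6-7 cols 4-5 z=4 -> covers; best now A (z=4)
  B: rows 1-6 cols 1-5 z=1 -> covers; best now B (z=1)
  C: rows 5-6 cols 0-1 -> outside (col miss)
Winner: B at z=1

Answer: 1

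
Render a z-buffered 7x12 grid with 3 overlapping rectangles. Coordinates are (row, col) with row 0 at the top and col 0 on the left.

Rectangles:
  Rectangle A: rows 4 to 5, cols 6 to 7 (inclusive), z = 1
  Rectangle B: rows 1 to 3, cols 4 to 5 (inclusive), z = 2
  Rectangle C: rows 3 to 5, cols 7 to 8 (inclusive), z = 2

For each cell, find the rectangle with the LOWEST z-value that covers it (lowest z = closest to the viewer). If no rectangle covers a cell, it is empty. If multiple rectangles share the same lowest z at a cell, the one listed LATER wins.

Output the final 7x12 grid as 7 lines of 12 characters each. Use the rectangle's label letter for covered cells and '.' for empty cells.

............
....BB......
....BB......
....BB.CC...
......AAC...
......AAC...
............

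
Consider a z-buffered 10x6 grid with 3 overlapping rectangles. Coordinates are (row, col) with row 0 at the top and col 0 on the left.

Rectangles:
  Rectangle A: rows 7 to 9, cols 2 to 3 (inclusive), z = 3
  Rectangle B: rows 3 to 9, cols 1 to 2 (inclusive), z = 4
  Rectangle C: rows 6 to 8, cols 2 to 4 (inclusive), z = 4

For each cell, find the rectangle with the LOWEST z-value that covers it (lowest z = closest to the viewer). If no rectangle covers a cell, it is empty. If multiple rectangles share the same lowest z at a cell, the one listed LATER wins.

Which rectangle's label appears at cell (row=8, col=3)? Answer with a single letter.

Answer: A

Derivation:
Check cell (8,3):
  A: rows 7-9 cols 2-3 z=3 -> covers; best now A (z=3)
  B: rows 3-9 cols 1-2 -> outside (col miss)
  C: rows 6-8 cols 2-4 z=4 -> covers; best now A (z=3)
Winner: A at z=3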